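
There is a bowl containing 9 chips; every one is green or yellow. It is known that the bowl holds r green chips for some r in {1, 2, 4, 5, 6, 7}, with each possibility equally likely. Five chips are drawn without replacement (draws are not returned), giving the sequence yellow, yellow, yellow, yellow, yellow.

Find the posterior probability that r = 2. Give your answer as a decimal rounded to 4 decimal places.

The likelihood of the observed sequence under each hypothesis: P(data | r = 1) = (8/9)(7/8)(6/7)(5/6)(4/5) = 4/9; P(data | r = 2) = (7/9)(6/8)(5/7)(4/6)(3/5) = 1/6; P(data | r = 4) = (5/9)(4/8)(3/7)(2/6)(1/5) = 1/126; P(data | r = 5) = (4/9)(3/8)(2/7)(1/6)(0/5) = 0; P(data | r = 6) = (3/9)(2/8)(1/7)(0/6) = 0; P(data | r = 7) = (2/9)(1/8)(0/7) = 0.
The prior-weighted likelihoods are 1/6 · 4/9 = 2/27, 1/6 · 1/6 = 1/36, 1/6 · 1/126 = 1/756, 1/6 · 0 = 0, 1/6 · 0 = 0, 1/6 · 0 = 0; with total 13/126.
By Bayes' rule, P(r = 2 | data) = (1/36) / (13/126) = 7/26.

0.2692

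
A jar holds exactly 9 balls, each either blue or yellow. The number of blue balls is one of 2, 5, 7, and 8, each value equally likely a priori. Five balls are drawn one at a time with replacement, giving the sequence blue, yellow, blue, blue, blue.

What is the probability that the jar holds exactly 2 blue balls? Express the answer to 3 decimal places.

0.010

Under each hypothesis, the probability of the observed sequence is: P(data | r = 2) = (2/9)(7/9)(2/9)(2/9)(2/9) = 0.0018967; P(data | r = 5) = (5/9)(4/9)(5/9)(5/9)(5/9) = 0.042338; P(data | r = 7) = (7/9)(2/9)(7/9)(7/9)(7/9) = 0.081322; P(data | r = 8) = (8/9)(1/9)(8/9)(8/9)(8/9) = 0.069366.
Weighting by the prior gives 1/4 · 0.0018967 = 0.00047418, 1/4 · 0.042338 = 0.010584, 1/4 · 0.081322 = 0.020331, 1/4 · 0.069366 = 0.017342; with total 0.048731.
So P(r = 2 | data) = (0.00047418) / (0.048731) = 0.0097307.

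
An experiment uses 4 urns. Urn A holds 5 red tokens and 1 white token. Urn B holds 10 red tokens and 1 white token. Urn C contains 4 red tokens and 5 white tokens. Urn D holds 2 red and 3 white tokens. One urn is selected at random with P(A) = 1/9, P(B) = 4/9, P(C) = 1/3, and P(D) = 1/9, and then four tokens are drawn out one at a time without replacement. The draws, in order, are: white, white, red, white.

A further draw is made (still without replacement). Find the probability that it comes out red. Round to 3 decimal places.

0.718

The likelihood of the observed sequence under each hypothesis: P(data | urn A) = (1/6)(0/5) = 0; P(data | urn B) = (1/11)(0/10) = 0; P(data | urn C) = (5/9)(4/8)(4/7)(3/6) = 0.079365; P(data | urn D) = (3/5)(2/4)(2/3)(1/2) = 0.1.
The prior-weighted likelihoods are 1/9 · 0 = 0, 4/9 · 0 = 0, 1/3 · 0.079365 = 0.026455, 1/9 · 0.1 = 0.011111; with total 0.037566.
Dividing through by the total gives posterior P(urn A | data) = 0, P(urn B | data) = 0, P(urn C | data) = 0.70423, P(urn D | data) = 0.29577.
The predictive probability is P(red next | data) = (3/5)(0.70423) + (1)(0.29577) = 0.71831.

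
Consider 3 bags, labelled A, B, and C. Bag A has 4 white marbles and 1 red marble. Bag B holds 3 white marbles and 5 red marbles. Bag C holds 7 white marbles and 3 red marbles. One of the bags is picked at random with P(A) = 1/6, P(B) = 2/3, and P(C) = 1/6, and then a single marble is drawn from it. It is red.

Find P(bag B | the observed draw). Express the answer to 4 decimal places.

0.8333

Compute the likelihood of this draw for each case: P(data | bag A) = (1/5) = 1/5; P(data | bag B) = (5/8) = 5/8; P(data | bag C) = (3/10) = 3/10.
The prior-weighted likelihoods are 1/6 · 1/5 = 1/30, 2/3 · 5/8 = 5/12, 1/6 · 3/10 = 1/20; with total 1/2.
Hence P(bag B | data) = (5/12) / (1/2) = 5/6.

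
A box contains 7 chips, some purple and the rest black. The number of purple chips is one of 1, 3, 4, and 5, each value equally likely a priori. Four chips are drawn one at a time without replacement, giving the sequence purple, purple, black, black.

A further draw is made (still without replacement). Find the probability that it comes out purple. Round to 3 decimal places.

0.609

The likelihood of the observed sequence under each hypothesis: P(data | r = 1) = (1/7)(0/6) = 0; P(data | r = 3) = (3/7)(2/6)(4/5)(3/4) = 3/35; P(data | r = 4) = (4/7)(3/6)(3/5)(2/4) = 3/35; P(data | r = 5) = (5/7)(4/6)(2/5)(1/4) = 1/21.
Weighting by the prior gives 1/4 · 0 = 0, 1/4 · 3/35 = 3/140, 1/4 · 3/35 = 3/140, 1/4 · 1/21 = 1/84; with total 23/420.
The posterior is then P(r = 1 | data) = 0, P(r = 3 | data) = 9/23, P(r = 4 | data) = 9/23, P(r = 5 | data) = 5/23.
Averaging over the posterior, P(purple next | data) = (1/3)(9/23) + (2/3)(9/23) + (1)(5/23) = 14/23.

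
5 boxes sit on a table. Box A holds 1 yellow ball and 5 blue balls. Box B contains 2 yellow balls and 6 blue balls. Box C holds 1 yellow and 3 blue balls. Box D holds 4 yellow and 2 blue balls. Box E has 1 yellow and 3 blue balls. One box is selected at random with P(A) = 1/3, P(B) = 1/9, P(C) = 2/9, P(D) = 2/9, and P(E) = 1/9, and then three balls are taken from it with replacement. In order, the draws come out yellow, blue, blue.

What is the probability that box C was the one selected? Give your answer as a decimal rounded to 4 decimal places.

The likelihood of the observed sequence under each hypothesis: P(data | box A) = (1/6)(5/6)(5/6) = 0.11574; P(data | box B) = (2/8)(6/8)(6/8) = 0.14062; P(data | box C) = (1/4)(3/4)(3/4) = 0.14062; P(data | box D) = (4/6)(2/6)(2/6) = 0.074074; P(data | box E) = (1/4)(3/4)(3/4) = 0.14062.
Multiplying each by its prior: 1/3 · 0.11574 = 0.03858, 1/9 · 0.14062 = 0.015625, 2/9 · 0.14062 = 0.03125, 2/9 · 0.074074 = 0.016461, 1/9 · 0.14062 = 0.015625; these sum to 0.11754.
Therefore the posterior P(box C | data) = (0.03125) / (0.11754) = 0.26586.

0.2659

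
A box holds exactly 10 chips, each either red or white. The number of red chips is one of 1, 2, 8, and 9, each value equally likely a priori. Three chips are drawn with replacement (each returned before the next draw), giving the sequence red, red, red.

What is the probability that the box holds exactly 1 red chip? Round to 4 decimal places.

0.0008

The likelihood of the observed sequence under each hypothesis: P(data | r = 1) = (1/10)(1/10)(1/10) = 0.001; P(data | r = 2) = (2/10)(2/10)(2/10) = 0.008; P(data | r = 8) = (8/10)(8/10)(8/10) = 0.512; P(data | r = 9) = (9/10)(9/10)(9/10) = 0.729.
Multiplying each by its prior: 1/4 · 0.001 = 0.00025, 1/4 · 0.008 = 0.002, 1/4 · 0.512 = 0.128, 1/4 · 0.729 = 0.18225; these sum to 0.3125.
Hence P(r = 1 | data) = (0.00025) / (0.3125) = 0.0008.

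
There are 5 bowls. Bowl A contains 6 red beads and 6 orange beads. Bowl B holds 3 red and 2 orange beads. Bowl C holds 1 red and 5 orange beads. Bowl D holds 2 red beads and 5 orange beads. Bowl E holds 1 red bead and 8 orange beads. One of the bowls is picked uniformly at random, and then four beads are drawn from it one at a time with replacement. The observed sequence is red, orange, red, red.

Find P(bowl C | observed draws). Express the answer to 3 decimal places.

For each hypothesis, P(data | H) works out to: P(data | bowl A) = (6/12)(6/12)(6/12)(6/12) = 0.0625; P(data | bowl B) = (3/5)(2/5)(3/5)(3/5) = 0.0864; P(data | bowl C) = (1/6)(5/6)(1/6)(1/6) = 0.003858; P(data | bowl D) = (2/7)(5/7)(2/7)(2/7) = 0.01666; P(data | bowl E) = (1/9)(8/9)(1/9)(1/9) = 0.0012193.
Weighting by the prior gives 1/5 · 0.0625 = 0.0125, 1/5 · 0.0864 = 0.01728, 1/5 · 0.003858 = 0.0007716, 1/5 · 0.01666 = 0.0033319, 1/5 · 0.0012193 = 0.00024387; with total 0.034127.
By Bayes' rule, P(bowl C | data) = (0.0007716) / (0.034127) = 0.02261.

0.023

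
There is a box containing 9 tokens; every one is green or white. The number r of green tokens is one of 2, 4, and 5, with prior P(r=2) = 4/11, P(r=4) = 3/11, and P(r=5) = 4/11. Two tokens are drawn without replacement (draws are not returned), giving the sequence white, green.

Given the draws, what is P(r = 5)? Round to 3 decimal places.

0.408

Under each hypothesis, the probability of the observed sequence is: P(data | r = 2) = (7/9)(2/8) = 7/36; P(data | r = 4) = (5/9)(4/8) = 5/18; P(data | r = 5) = (4/9)(5/8) = 5/18.
Weighting by the prior gives 4/11 · 7/36 = 7/99, 3/11 · 5/18 = 5/66, 4/11 · 5/18 = 10/99; these sum to 49/198.
By Bayes' rule, P(r = 5 | data) = (10/99) / (49/198) = 20/49.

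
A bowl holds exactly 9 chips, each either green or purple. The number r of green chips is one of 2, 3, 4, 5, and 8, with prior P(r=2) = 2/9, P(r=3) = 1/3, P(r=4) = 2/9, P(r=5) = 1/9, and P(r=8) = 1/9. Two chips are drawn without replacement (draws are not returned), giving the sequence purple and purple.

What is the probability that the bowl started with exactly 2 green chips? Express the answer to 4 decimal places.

0.3717

Under each hypothesis, the probability of the observed sequence is: P(data | r = 2) = (7/9)(6/8) = 7/12; P(data | r = 3) = (6/9)(5/8) = 5/12; P(data | r = 4) = (5/9)(4/8) = 5/18; P(data | r = 5) = (4/9)(3/8) = 1/6; P(data | r = 8) = (1/9)(0/8) = 0.
Multiplying each by its prior: 2/9 · 7/12 = 7/54, 1/3 · 5/12 = 5/36, 2/9 · 5/18 = 5/81, 1/9 · 1/6 = 1/54, 1/9 · 0 = 0; with total 113/324.
So P(r = 2 | data) = (7/54) / (113/324) = 42/113.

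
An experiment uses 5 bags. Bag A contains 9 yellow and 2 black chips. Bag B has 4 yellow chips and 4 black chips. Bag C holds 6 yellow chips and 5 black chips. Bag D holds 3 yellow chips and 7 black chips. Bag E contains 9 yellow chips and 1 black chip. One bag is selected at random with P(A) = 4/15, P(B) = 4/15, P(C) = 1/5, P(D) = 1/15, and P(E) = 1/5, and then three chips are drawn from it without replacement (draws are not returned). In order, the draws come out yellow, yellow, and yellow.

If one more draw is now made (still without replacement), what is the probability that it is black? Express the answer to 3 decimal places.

The likelihood of the observed sequence under each hypothesis: P(data | bag A) = (9/11)(8/10)(7/9) = 0.50909; P(data | bag B) = (4/8)(3/7)(2/6) = 0.071429; P(data | bag C) = (6/11)(5/10)(4/9) = 0.12121; P(data | bag D) = (3/10)(2/9)(1/8) = 0.0083333; P(data | bag E) = (9/10)(8/9)(7/8) = 0.7.
The prior-weighted likelihoods are 4/15 · 0.50909 = 0.13576, 4/15 · 0.071429 = 0.019048, 1/5 · 0.12121 = 0.024242, 1/15 · 0.0083333 = 0.00055556, 1/5 · 0.7 = 0.14; with total 0.3196.
The posterior is then P(bag A | data) = 0.42477, P(bag B | data) = 0.059598, P(bag C | data) = 0.075852, P(bag D | data) = 0.0017383, P(bag E | data) = 0.43804.
So P(black next | data) = Σ P(black next | H) P(H | data) = (1/4)(0.42477) + (4/5)(0.059598) + (5/8)(0.075852) + (1)(0.0017383) + (1/7)(0.43804) = 0.26559.

0.266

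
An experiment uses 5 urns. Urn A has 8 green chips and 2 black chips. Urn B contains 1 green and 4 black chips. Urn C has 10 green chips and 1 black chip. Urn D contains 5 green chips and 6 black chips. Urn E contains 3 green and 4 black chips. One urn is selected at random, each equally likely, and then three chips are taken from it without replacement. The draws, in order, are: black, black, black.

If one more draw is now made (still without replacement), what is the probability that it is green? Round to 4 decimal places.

The likelihood of the observed sequence under each hypothesis: P(data | urn A) = (2/10)(1/9)(0/8) = 0; P(data | urn B) = (4/5)(3/4)(2/3) = 0.4; P(data | urn C) = (1/11)(0/10) = 0; P(data | urn D) = (6/11)(5/10)(4/9) = 0.12121; P(data | urn E) = (4/7)(3/6)(2/5) = 0.11429.
Weighting by the prior gives 1/5 · 0 = 0, 1/5 · 0.4 = 0.08, 1/5 · 0 = 0, 1/5 · 0.12121 = 0.024242, 1/5 · 0.11429 = 0.022857; summing to 0.1271.
The posterior is then P(urn A | data) = 0, P(urn B | data) = 0.62943, P(urn C | data) = 0, P(urn D | data) = 0.19074, P(urn E | data) = 0.17984.
The predictive probability is P(green next | data) = (1/2)(0.62943) + (5/8)(0.19074) + (3/4)(0.17984) = 0.5688.

0.5688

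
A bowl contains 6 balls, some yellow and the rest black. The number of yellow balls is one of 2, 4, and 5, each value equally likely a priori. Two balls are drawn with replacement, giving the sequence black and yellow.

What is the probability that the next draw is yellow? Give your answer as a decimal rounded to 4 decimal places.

0.5794

Under each hypothesis, the probability of the observed sequence is: P(data | r = 2) = (4/6)(2/6) = 2/9; P(data | r = 4) = (2/6)(4/6) = 2/9; P(data | r = 5) = (1/6)(5/6) = 5/36.
Multiplying each by its prior: 1/3 · 2/9 = 2/27, 1/3 · 2/9 = 2/27, 1/3 · 5/36 = 5/108; these sum to 7/36.
The posterior is then P(r = 2 | data) = 8/21, P(r = 4 | data) = 8/21, P(r = 5 | data) = 5/21.
The predictive probability is P(yellow next | data) = (1/3)(8/21) + (2/3)(8/21) + (5/6)(5/21) = 73/126.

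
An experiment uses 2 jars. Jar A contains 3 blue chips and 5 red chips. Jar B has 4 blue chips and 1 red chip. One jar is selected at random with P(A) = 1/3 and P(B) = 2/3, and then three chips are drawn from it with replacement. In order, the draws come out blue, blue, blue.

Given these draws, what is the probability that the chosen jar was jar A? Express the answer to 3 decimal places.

The likelihood of the observed sequence under each hypothesis: P(data | jar A) = (3/8)(3/8)(3/8) = 0.052734; P(data | jar B) = (4/5)(4/5)(4/5) = 0.512.
Multiplying each by its prior: 1/3 · 0.052734 = 0.017578, 2/3 · 0.512 = 0.34133; summing to 0.35891.
Therefore the posterior P(jar A | data) = (0.017578) / (0.35891) = 0.048976.

0.049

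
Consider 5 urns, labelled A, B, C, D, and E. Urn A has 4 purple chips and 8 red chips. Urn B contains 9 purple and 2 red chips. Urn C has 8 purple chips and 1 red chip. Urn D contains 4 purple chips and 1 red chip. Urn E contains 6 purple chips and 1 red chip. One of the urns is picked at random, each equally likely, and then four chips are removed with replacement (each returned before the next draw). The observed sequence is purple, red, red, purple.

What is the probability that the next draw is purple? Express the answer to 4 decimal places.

Under each hypothesis, the probability of the observed sequence is: P(data | urn A) = (4/12)(8/12)(8/12)(4/12) = 0.049383; P(data | urn B) = (9/11)(2/11)(2/11)(9/11) = 0.02213; P(data | urn C) = (8/9)(1/9)(1/9)(8/9) = 0.0097546; P(data | urn D) = (4/5)(1/5)(1/5)(4/5) = 0.0256; P(data | urn E) = (6/7)(1/7)(1/7)(6/7) = 0.014994.
The prior-weighted likelihoods are 1/5 · 0.049383 = 0.0098765, 1/5 · 0.02213 = 0.0044259, 1/5 · 0.0097546 = 0.0019509, 1/5 · 0.0256 = 0.00512, 1/5 · 0.014994 = 0.0029988; with total 0.024372.
Normalising, the posterior is P(urn A | data) = 0.40524, P(urn B | data) = 0.1816, P(urn C | data) = 0.080047, P(urn D | data) = 0.21008, P(urn E | data) = 0.12304.
Averaging over the posterior, P(purple next | data) = (1/3)(0.40524) + (9/11)(0.1816) + (8/9)(0.080047) + (4/5)(0.21008) + (6/7)(0.12304) = 0.62834.

0.6283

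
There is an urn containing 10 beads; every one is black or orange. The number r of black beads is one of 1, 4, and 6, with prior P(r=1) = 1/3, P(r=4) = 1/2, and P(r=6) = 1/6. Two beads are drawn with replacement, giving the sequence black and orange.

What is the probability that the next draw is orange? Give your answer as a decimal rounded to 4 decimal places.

0.6053

Compute the likelihood of the observed sequence for each case: P(data | r = 1) = (1/10)(9/10) = 9/100; P(data | r = 4) = (4/10)(6/10) = 6/25; P(data | r = 6) = (6/10)(4/10) = 6/25.
The prior-weighted likelihoods are 1/3 · 9/100 = 3/100, 1/2 · 6/25 = 3/25, 1/6 · 6/25 = 1/25; with total 19/100.
Normalising, the posterior is P(r = 1 | data) = 3/19, P(r = 4 | data) = 12/19, P(r = 6 | data) = 4/19.
Averaging over the posterior, P(orange next | data) = (9/10)(3/19) + (3/5)(12/19) + (2/5)(4/19) = 23/38.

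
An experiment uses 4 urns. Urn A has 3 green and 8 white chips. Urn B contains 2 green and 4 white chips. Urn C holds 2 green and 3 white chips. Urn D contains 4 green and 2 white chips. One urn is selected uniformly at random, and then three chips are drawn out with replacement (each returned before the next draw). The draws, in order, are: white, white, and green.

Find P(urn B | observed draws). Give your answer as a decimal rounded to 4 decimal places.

0.2902

Compute the likelihood of the observed sequence for each case: P(data | urn A) = (8/11)(8/11)(3/11) = 0.14425; P(data | urn B) = (4/6)(4/6)(2/6) = 0.14815; P(data | urn C) = (3/5)(3/5)(2/5) = 0.144; P(data | urn D) = (2/6)(2/6)(4/6) = 0.074074.
The prior-weighted likelihoods are 1/4 · 0.14425 = 0.036063, 1/4 · 0.14815 = 0.037037, 1/4 · 0.144 = 0.036, 1/4 · 0.074074 = 0.018519; with total 0.12762.
So P(urn B | data) = (0.037037) / (0.12762) = 0.29022.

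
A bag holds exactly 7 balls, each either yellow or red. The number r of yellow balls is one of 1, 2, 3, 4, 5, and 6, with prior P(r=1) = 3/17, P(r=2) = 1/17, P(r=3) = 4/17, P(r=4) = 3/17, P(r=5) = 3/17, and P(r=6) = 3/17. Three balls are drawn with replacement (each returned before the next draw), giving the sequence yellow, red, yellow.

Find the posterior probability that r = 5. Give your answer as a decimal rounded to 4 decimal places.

For each hypothesis, P(data | H) works out to: P(data | r = 1) = (1/7)(6/7)(1/7) = 0.017493; P(data | r = 2) = (2/7)(5/7)(2/7) = 0.058309; P(data | r = 3) = (3/7)(4/7)(3/7) = 0.10496; P(data | r = 4) = (4/7)(3/7)(4/7) = 0.13994; P(data | r = 5) = (5/7)(2/7)(5/7) = 0.14577; P(data | r = 6) = (6/7)(1/7)(6/7) = 0.10496.
Weighting by the prior gives 3/17 · 0.017493 = 0.0030869, 1/17 · 0.058309 = 0.0034299, 4/17 · 0.10496 = 0.024696, 3/17 · 0.13994 = 0.024696, 3/17 · 0.14577 = 0.025725, 3/17 · 0.10496 = 0.018522; summing to 0.10015.
By Bayes' rule, P(r = 5 | data) = (0.025725) / (0.10015) = 0.25685.

0.2568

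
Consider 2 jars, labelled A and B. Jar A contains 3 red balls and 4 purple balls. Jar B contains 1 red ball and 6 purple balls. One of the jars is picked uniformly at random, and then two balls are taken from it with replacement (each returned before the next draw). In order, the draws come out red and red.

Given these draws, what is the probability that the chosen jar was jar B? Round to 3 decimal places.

0.100

For each hypothesis, P(data | H) works out to: P(data | jar A) = (3/7)(3/7) = 9/49; P(data | jar B) = (1/7)(1/7) = 1/49.
The prior-weighted likelihoods are 1/2 · 9/49 = 9/98, 1/2 · 1/49 = 1/98; with total 5/49.
So P(jar B | data) = (1/98) / (5/49) = 1/10.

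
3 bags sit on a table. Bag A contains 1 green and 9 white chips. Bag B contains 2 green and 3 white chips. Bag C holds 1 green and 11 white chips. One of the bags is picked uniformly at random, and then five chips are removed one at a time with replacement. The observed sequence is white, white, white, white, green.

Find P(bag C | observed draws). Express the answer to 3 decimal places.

The likelihood of the observed sequence under each hypothesis: P(data | bag A) = (9/10)(9/10)(9/10)(9/10)(1/10) = 0.06561; P(data | bag B) = (3/5)(3/5)(3/5)(3/5)(2/5) = 0.05184; P(data | bag C) = (11/12)(11/12)(11/12)(11/12)(1/12) = 0.058839.
The prior-weighted likelihoods are 1/3 · 0.06561 = 0.02187, 1/3 · 0.05184 = 0.01728, 1/3 · 0.058839 = 0.019613; summing to 0.058763.
Hence P(bag C | data) = (0.019613) / (0.058763) = 0.33376.

0.334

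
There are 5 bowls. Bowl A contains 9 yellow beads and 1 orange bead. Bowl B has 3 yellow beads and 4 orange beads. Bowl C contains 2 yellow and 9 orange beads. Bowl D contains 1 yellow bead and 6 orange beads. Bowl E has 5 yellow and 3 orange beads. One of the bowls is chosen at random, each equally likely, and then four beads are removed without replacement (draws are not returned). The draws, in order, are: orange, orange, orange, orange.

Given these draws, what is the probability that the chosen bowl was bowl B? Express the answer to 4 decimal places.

0.0341

For each hypothesis, P(data | H) works out to: P(data | bowl A) = (1/10)(0/9) = 0; P(data | bowl B) = (4/7)(3/6)(2/5)(1/4) = 0.028571; P(data | bowl C) = (9/11)(8/10)(7/9)(6/8) = 0.38182; P(data | bowl D) = (6/7)(5/6)(4/5)(3/4) = 0.42857; P(data | bowl E) = (3/8)(2/7)(1/6)(0/5) = 0.
The prior-weighted likelihoods are 1/5 · 0 = 0, 1/5 · 0.028571 = 0.0057143, 1/5 · 0.38182 = 0.076364, 1/5 · 0.42857 = 0.085714, 1/5 · 0 = 0; these sum to 0.16779.
Hence P(bowl B | data) = (0.0057143) / (0.16779) = 0.034056.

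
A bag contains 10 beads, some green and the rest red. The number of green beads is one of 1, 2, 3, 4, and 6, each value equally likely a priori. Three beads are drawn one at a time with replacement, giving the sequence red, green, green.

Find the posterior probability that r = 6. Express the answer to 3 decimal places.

0.419

For each hypothesis, P(data | H) works out to: P(data | r = 1) = (9/10)(1/10)(1/10) = 0.009; P(data | r = 2) = (8/10)(2/10)(2/10) = 0.032; P(data | r = 3) = (7/10)(3/10)(3/10) = 0.063; P(data | r = 4) = (6/10)(4/10)(4/10) = 0.096; P(data | r = 6) = (4/10)(6/10)(6/10) = 0.144.
Multiplying each by its prior: 1/5 · 0.009 = 0.0018, 1/5 · 0.032 = 0.0064, 1/5 · 0.063 = 0.0126, 1/5 · 0.096 = 0.0192, 1/5 · 0.144 = 0.0288; with total 0.0688.
Hence P(r = 6 | data) = (0.0288) / (0.0688) = 0.4186.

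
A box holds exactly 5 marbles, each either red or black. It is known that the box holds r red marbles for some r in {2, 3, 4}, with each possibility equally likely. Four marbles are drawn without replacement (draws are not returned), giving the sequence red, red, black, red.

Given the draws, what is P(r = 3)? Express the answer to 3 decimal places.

0.333

Under each hypothesis, the probability of the observed sequence is: P(data | r = 2) = (2/5)(1/4)(3/3)(0/2) = 0; P(data | r = 3) = (3/5)(2/4)(2/3)(1/2) = 1/10; P(data | r = 4) = (4/5)(3/4)(1/3)(2/2) = 1/5.
Multiplying each by its prior: 1/3 · 0 = 0, 1/3 · 1/10 = 1/30, 1/3 · 1/5 = 1/15; summing to 1/10.
So P(r = 3 | data) = (1/30) / (1/10) = 1/3.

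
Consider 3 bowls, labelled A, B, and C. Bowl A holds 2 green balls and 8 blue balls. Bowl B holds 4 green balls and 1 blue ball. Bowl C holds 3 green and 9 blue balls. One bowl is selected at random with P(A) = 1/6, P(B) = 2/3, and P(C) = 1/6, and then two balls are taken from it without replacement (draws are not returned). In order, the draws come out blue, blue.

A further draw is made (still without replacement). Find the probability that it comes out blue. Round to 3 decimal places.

0.727

Under each hypothesis, the probability of the observed sequence is: P(data | bowl A) = (8/10)(7/9) = 0.62222; P(data | bowl B) = (1/5)(0/4) = 0; P(data | bowl C) = (9/12)(8/11) = 0.54545.
Multiplying each by its prior: 1/6 · 0.62222 = 0.1037, 2/3 · 0 = 0, 1/6 · 0.54545 = 0.090909; these sum to 0.19461.
Normalising, the posterior is P(bowl A | data) = 0.53287, P(bowl B | data) = 0, P(bowl C | data) = 0.46713.
Averaging over the posterior, P(blue next | data) = (3/4)(0.53287) + (7/10)(0.46713) = 0.72664.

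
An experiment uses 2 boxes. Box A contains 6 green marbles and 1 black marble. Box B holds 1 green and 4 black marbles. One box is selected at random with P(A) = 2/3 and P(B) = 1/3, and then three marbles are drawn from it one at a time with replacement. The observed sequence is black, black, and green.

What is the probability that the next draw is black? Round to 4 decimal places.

0.6589

For each hypothesis, P(data | H) works out to: P(data | box A) = (1/7)(1/7)(6/7) = 0.017493; P(data | box B) = (4/5)(4/5)(1/5) = 0.128.
Weighting by the prior gives 2/3 · 0.017493 = 0.011662, 1/3 · 0.128 = 0.042667; with total 0.054328.
Dividing through by the total gives posterior P(box A | data) = 0.21465, P(box B | data) = 0.78535.
So P(black next | data) = Σ P(black next | H) P(H | data) = (1/7)(0.21465) + (4/5)(0.78535) = 0.65894.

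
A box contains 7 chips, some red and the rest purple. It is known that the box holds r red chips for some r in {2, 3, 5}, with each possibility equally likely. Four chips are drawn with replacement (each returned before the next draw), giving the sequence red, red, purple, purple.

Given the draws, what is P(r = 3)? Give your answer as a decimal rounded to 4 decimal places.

0.4186

For each hypothesis, P(data | H) works out to: P(data | r = 2) = (2/7)(2/7)(5/7)(5/7) = 0.041649; P(data | r = 3) = (3/7)(3/7)(4/7)(4/7) = 0.059975; P(data | r = 5) = (5/7)(5/7)(2/7)(2/7) = 0.041649.
Multiplying each by its prior: 1/3 · 0.041649 = 0.013883, 1/3 · 0.059975 = 0.019992, 1/3 · 0.041649 = 0.013883; these sum to 0.047758.
Hence P(r = 3 | data) = (0.019992) / (0.047758) = 0.4186.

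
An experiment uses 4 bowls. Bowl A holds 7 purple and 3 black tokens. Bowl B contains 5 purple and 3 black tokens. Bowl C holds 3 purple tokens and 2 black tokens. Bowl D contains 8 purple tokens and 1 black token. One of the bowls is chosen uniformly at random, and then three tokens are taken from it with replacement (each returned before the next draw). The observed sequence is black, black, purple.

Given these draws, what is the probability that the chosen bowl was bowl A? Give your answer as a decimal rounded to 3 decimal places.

Under each hypothesis, the probability of the observed sequence is: P(data | bowl A) = (3/10)(3/10)(7/10) = 0.063; P(data | bowl B) = (3/8)(3/8)(5/8) = 0.087891; P(data | bowl C) = (2/5)(2/5)(3/5) = 0.096; P(data | bowl D) = (1/9)(1/9)(8/9) = 0.010974.
Multiplying each by its prior: 1/4 · 0.063 = 0.01575, 1/4 · 0.087891 = 0.021973, 1/4 · 0.096 = 0.024, 1/4 · 0.010974 = 0.0027435; summing to 0.064466.
Hence P(bowl A | data) = (0.01575) / (0.064466) = 0.24431.

0.244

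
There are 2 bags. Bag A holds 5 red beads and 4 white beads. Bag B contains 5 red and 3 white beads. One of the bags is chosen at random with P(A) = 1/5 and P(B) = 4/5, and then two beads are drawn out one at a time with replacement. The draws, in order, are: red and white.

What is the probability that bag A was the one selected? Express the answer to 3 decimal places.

Compute the likelihood of the observed sequence for each case: P(data | bag A) = (5/9)(4/9) = 0.24691; P(data | bag B) = (5/8)(3/8) = 0.23438.
Multiplying each by its prior: 1/5 · 0.24691 = 0.049383, 4/5 · 0.23438 = 0.1875; these sum to 0.23688.
Hence P(bag A | data) = (0.049383) / (0.23688) = 0.20847.

0.208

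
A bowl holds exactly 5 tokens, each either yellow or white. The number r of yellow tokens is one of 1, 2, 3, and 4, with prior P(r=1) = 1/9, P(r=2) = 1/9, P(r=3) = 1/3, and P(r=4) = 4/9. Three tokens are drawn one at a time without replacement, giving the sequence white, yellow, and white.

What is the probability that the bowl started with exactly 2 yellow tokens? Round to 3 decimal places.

Compute the likelihood of the observed sequence for each case: P(data | r = 1) = (4/5)(1/4)(3/3) = 1/5; P(data | r = 2) = (3/5)(2/4)(2/3) = 1/5; P(data | r = 3) = (2/5)(3/4)(1/3) = 1/10; P(data | r = 4) = (1/5)(4/4)(0/3) = 0.
Multiplying each by its prior: 1/9 · 1/5 = 1/45, 1/9 · 1/5 = 1/45, 1/3 · 1/10 = 1/30, 4/9 · 0 = 0; with total 7/90.
Therefore the posterior P(r = 2 | data) = (1/45) / (7/90) = 2/7.

0.286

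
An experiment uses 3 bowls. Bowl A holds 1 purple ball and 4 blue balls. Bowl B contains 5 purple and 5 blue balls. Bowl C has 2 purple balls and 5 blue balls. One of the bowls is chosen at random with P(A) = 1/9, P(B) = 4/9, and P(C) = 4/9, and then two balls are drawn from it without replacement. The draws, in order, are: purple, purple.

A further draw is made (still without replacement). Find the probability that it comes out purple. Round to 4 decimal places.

The likelihood of the observed sequence under each hypothesis: P(data | bowl A) = (1/5)(0/4) = 0; P(data | bowl B) = (5/10)(4/9) = 2/9; P(data | bowl C) = (2/7)(1/6) = 1/21.
Multiplying each by its prior: 1/9 · 0 = 0, 4/9 · 2/9 = 8/81, 4/9 · 1/21 = 4/189; these sum to 68/567.
The posterior is then P(bowl A | data) = 0, P(bowl B | data) = 14/17, P(bowl C | data) = 3/17.
So P(purple next | data) = Σ P(purple next | H) P(H | data) = (3/8)(14/17) + (0)(3/17) = 21/68.

0.3088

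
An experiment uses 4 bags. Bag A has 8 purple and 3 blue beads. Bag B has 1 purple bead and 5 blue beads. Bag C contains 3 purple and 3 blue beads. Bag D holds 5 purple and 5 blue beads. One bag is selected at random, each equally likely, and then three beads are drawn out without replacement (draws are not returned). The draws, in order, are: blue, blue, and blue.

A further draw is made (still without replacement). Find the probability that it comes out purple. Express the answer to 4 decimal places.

Under each hypothesis, the probability of the observed sequence is: P(data | bag A) = (3/11)(2/10)(1/9) = 0.0060606; P(data | bag B) = (5/6)(4/5)(3/4) = 0.5; P(data | bag C) = (3/6)(2/5)(1/4) = 0.05; P(data | bag D) = (5/10)(4/9)(3/8) = 0.083333.
Weighting by the prior gives 1/4 · 0.0060606 = 0.0015152, 1/4 · 0.5 = 0.125, 1/4 · 0.05 = 0.0125, 1/4 · 0.083333 = 0.020833; with total 0.15985.
Dividing through by the total gives posterior P(bag A | data) = 0.0094787, P(bag B | data) = 0.78199, P(bag C | data) = 0.078199, P(bag D | data) = 0.13033.
So P(purple next | data) = Σ P(purple next | H) P(H | data) = (1)(0.0094787) + (1/3)(0.78199) + (1)(0.078199) + (5/7)(0.13033) = 0.44144.

0.4414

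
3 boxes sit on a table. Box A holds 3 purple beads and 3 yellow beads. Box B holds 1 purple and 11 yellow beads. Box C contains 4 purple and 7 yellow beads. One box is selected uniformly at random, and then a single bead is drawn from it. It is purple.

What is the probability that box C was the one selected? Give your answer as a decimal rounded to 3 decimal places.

0.384

The likelihood of this draw under each hypothesis: P(data | box A) = (3/6) = 1/2; P(data | box B) = (1/12) = 1/12; P(data | box C) = (4/11) = 4/11.
The prior-weighted likelihoods are 1/3 · 1/2 = 1/6, 1/3 · 1/12 = 1/36, 1/3 · 4/11 = 4/33; these sum to 125/396.
Hence P(box C | data) = (4/33) / (125/396) = 48/125.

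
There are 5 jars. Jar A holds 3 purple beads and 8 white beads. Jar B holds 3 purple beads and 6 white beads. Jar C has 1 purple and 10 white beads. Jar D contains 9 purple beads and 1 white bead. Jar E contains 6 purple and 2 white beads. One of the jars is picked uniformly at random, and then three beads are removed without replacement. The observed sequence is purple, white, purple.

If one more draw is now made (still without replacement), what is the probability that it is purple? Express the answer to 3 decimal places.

0.655

Under each hypothesis, the probability of the observed sequence is: P(data | jar A) = (3/11)(8/10)(2/9) = 0.048485; P(data | jar B) = (3/9)(6/8)(2/7) = 0.071429; P(data | jar C) = (1/11)(10/10)(0/9) = 0; P(data | jar D) = (9/10)(1/9)(8/8) = 0.1; P(data | jar E) = (6/8)(2/7)(5/6) = 0.17857.
The prior-weighted likelihoods are 1/5 · 0.048485 = 0.009697, 1/5 · 0.071429 = 0.014286, 1/5 · 0 = 0, 1/5 · 0.1 = 0.02, 1/5 · 0.17857 = 0.035714; with total 0.079697.
Normalising, the posterior is P(jar A | data) = 0.12167, P(jar B | data) = 0.17925, P(jar C | data) = 0, P(jar D | data) = 0.25095, P(jar E | data) = 0.44813.
The predictive probability is P(purple next | data) = (1/8)(0.12167) + (1/6)(0.17925) + (1)(0.25095) + (4/5)(0.44813) = 0.65454.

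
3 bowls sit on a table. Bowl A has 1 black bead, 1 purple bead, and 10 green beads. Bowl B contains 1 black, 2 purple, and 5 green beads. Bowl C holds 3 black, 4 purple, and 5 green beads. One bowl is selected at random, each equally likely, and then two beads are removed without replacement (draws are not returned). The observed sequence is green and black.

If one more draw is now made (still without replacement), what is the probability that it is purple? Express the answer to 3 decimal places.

0.297

Under each hypothesis, the probability of the observed sequence is: P(data | bowl A) = (10/12)(1/11) = 0.075758; P(data | bowl B) = (5/8)(1/7) = 0.089286; P(data | bowl C) = (5/12)(3/11) = 0.11364.
The prior-weighted likelihoods are 1/3 · 0.075758 = 0.025253, 1/3 · 0.089286 = 0.029762, 1/3 · 0.11364 = 0.037879; with total 0.092893.
Dividing through by the total gives posterior P(bowl A | data) = 0.27184, P(bowl B | data) = 0.32039, P(bowl C | data) = 0.40777.
So P(purple next | data) = Σ P(purple next | H) P(H | data) = (1/10)(0.27184) + (1/3)(0.32039) + (2/5)(0.40777) = 0.29709.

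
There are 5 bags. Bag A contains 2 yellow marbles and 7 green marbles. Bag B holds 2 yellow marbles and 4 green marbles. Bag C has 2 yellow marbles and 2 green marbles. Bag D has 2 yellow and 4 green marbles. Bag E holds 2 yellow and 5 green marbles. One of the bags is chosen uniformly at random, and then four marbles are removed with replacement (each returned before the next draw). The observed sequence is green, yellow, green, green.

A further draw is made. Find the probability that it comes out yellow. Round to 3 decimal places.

The likelihood of the observed sequence under each hypothesis: P(data | bag A) = (7/9)(2/9)(7/9)(7/9) = 0.10456; P(data | bag B) = (4/6)(2/6)(4/6)(4/6) = 0.098765; P(data | bag C) = (2/4)(2/4)(2/4)(2/4) = 0.0625; P(data | bag D) = (4/6)(2/6)(4/6)(4/6) = 0.098765; P(data | bag E) = (5/7)(2/7)(5/7)(5/7) = 0.10412.
Multiplying each by its prior: 1/5 · 0.10456 = 0.020911, 1/5 · 0.098765 = 0.019753, 1/5 · 0.0625 = 0.0125, 1/5 · 0.098765 = 0.019753, 1/5 · 0.10412 = 0.020825; with total 0.093742.
Normalising, the posterior is P(bag A | data) = 0.22307, P(bag B | data) = 0.21072, P(bag C | data) = 0.13334, P(bag D | data) = 0.21072, P(bag E | data) = 0.22215.
Averaging over the posterior, P(yellow next | data) = (2/9)(0.22307) + (1/3)(0.21072) + (1/2)(0.13334) + (1/3)(0.21072) + (2/7)(0.22215) = 0.32019.

0.320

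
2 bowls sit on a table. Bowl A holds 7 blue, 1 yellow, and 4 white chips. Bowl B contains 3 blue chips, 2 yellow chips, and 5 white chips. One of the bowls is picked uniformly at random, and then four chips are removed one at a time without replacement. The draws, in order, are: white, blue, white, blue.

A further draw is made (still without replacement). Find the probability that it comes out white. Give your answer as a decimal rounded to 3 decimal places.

The likelihood of the observed sequence under each hypothesis: P(data | bowl A) = (4/12)(7/11)(3/10)(6/9) = 0.042424; P(data | bowl B) = (5/10)(3/9)(4/8)(2/7) = 0.02381.
The prior-weighted likelihoods are 1/2 · 0.042424 = 0.021212, 1/2 · 0.02381 = 0.011905; summing to 0.033117.
Normalising, the posterior is P(bowl A | data) = 0.64052, P(bowl B | data) = 0.35948.
So P(white next | data) = Σ P(white next | H) P(H | data) = (1/4)(0.64052) + (1/2)(0.35948) = 0.33987.

0.340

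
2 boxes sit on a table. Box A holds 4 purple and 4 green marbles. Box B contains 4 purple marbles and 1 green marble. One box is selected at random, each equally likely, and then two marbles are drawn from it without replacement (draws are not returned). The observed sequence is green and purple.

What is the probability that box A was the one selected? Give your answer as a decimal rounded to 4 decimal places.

0.5882

The likelihood of the observed sequence under each hypothesis: P(data | box A) = (4/8)(4/7) = 2/7; P(data | box B) = (1/5)(4/4) = 1/5.
Multiplying each by its prior: 1/2 · 2/7 = 1/7, 1/2 · 1/5 = 1/10; these sum to 17/70.
By Bayes' rule, P(box A | data) = (1/7) / (17/70) = 10/17.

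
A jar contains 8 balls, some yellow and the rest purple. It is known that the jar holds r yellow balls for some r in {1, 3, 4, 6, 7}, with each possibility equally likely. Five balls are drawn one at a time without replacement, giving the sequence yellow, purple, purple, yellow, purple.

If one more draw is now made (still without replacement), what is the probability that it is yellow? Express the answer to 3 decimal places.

Under each hypothesis, the probability of the observed sequence is: P(data | r = 1) = (1/8)(7/7)(6/6)(0/5) = 0; P(data | r = 3) = (3/8)(5/7)(4/6)(2/5)(3/4) = 0.053571; P(data | r = 4) = (4/8)(4/7)(3/6)(3/5)(2/4) = 0.042857; P(data | r = 6) = (6/8)(2/7)(1/6)(5/5)(0/4) = 0; P(data | r = 7) = (7/8)(1/7)(0/6) = 0.
Multiplying each by its prior: 1/5 · 0 = 0, 1/5 · 0.053571 = 0.010714, 1/5 · 0.042857 = 0.0085714, 1/5 · 0 = 0, 1/5 · 0 = 0; with total 0.019286.
Normalising, the posterior is P(r = 1 | data) = 0, P(r = 3 | data) = 0.55556, P(r = 4 | data) = 0.44444, P(r = 6 | data) = 0, P(r = 7 | data) = 0.
So P(yellow next | data) = Σ P(yellow next | H) P(H | data) = (1/3)(0.55556) + (2/3)(0.44444) = 0.48148.

0.481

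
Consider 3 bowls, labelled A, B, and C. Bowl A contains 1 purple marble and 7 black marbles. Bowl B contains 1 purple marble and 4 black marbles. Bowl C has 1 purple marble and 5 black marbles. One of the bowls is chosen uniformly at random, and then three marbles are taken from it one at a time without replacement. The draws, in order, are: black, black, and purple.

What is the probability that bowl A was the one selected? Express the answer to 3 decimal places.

Under each hypothesis, the probability of the observed sequence is: P(data | bowl A) = (7/8)(6/7)(1/6) = 1/8; P(data | bowl B) = (4/5)(3/4)(1/3) = 1/5; P(data | bowl C) = (5/6)(4/5)(1/4) = 1/6.
Weighting by the prior gives 1/3 · 1/8 = 1/24, 1/3 · 1/5 = 1/15, 1/3 · 1/6 = 1/18; with total 59/360.
By Bayes' rule, P(bowl A | data) = (1/24) / (59/360) = 15/59.

0.254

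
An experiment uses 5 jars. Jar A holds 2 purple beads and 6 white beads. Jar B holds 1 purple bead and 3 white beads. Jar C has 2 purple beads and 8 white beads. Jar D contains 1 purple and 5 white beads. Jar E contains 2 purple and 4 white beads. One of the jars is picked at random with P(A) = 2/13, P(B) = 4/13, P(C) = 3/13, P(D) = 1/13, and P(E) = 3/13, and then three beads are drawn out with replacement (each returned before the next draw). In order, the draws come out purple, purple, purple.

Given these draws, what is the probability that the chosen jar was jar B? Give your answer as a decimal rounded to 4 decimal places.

Compute the likelihood of the observed sequence for each case: P(data | jar A) = (2/8)(2/8)(2/8) = 0.015625; P(data | jar B) = (1/4)(1/4)(1/4) = 0.015625; P(data | jar C) = (2/10)(2/10)(2/10) = 0.008; P(data | jar D) = (1/6)(1/6)(1/6) = 0.0046296; P(data | jar E) = (2/6)(2/6)(2/6) = 0.037037.
Weighting by the prior gives 2/13 · 0.015625 = 0.0024038, 4/13 · 0.015625 = 0.0048077, 3/13 · 0.008 = 0.0018462, 1/13 · 0.0046296 = 0.00035613, 3/13 · 0.037037 = 0.008547; summing to 0.017961.
Therefore the posterior P(jar B | data) = (0.0048077) / (0.017961) = 0.26768.

0.2677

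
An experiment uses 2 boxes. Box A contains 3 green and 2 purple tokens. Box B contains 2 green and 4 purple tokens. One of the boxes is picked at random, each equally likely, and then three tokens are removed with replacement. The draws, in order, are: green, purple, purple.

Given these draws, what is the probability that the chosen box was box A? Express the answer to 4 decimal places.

0.3932

For each hypothesis, P(data | H) works out to: P(data | box A) = (3/5)(2/5)(2/5) = 0.096; P(data | box B) = (2/6)(4/6)(4/6) = 0.14815.
Weighting by the prior gives 1/2 · 0.096 = 0.048, 1/2 · 0.14815 = 0.074074; with total 0.12207.
Hence P(box A | data) = (0.048) / (0.12207) = 0.3932.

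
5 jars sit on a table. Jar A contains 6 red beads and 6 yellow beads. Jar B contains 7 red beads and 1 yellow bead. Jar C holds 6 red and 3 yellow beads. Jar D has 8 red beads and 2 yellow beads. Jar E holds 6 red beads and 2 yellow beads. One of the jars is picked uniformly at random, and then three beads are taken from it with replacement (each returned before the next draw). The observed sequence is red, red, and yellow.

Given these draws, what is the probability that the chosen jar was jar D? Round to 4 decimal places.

0.2008

For each hypothesis, P(data | H) works out to: P(data | jar A) = (6/12)(6/12)(6/12) = 0.125; P(data | jar B) = (7/8)(7/8)(1/8) = 0.095703; P(data | jar C) = (6/9)(6/9)(3/9) = 0.14815; P(data | jar D) = (8/10)(8/10)(2/10) = 0.128; P(data | jar E) = (6/8)(6/8)(2/8) = 0.14062.
Multiplying each by its prior: 1/5 · 0.125 = 0.025, 1/5 · 0.095703 = 0.019141, 1/5 · 0.14815 = 0.02963, 1/5 · 0.128 = 0.0256, 1/5 · 0.14062 = 0.028125; these sum to 0.1275.
Therefore the posterior P(jar D | data) = (0.0256) / (0.1275) = 0.20079.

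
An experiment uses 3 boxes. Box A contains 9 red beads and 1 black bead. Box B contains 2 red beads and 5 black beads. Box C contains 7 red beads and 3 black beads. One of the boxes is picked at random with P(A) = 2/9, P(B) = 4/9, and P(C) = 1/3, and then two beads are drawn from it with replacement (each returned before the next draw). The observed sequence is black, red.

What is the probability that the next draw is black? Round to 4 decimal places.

0.4858

Under each hypothesis, the probability of the observed sequence is: P(data | box A) = (1/10)(9/10) = 0.09; P(data | box B) = (5/7)(2/7) = 0.20408; P(data | box C) = (3/10)(7/10) = 0.21.
The prior-weighted likelihoods are 2/9 · 0.09 = 0.02, 4/9 · 0.20408 = 0.090703, 1/3 · 0.21 = 0.07; with total 0.1807.
The posterior is then P(box A | data) = 0.11068, P(box B | data) = 0.50195, P(box C | data) = 0.38738.
Averaging over the posterior, P(black next | data) = (1/10)(0.11068) + (5/7)(0.50195) + (3/10)(0.38738) = 0.48581.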